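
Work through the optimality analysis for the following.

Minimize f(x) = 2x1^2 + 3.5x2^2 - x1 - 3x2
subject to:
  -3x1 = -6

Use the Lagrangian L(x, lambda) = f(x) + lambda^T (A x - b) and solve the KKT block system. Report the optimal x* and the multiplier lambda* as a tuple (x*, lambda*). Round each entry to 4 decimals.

Form the Lagrangian:
  L(x, lambda) = (1/2) x^T Q x + c^T x + lambda^T (A x - b)
Stationarity (grad_x L = 0): Q x + c + A^T lambda = 0.
Primal feasibility: A x = b.

This gives the KKT block system:
  [ Q   A^T ] [ x     ]   [-c ]
  [ A    0  ] [ lambda ] = [ b ]

Solving the linear system:
  x*      = (2, 0.4286)
  lambda* = (2.3333)
  f(x*)   = 5.3571

x* = (2, 0.4286), lambda* = (2.3333)


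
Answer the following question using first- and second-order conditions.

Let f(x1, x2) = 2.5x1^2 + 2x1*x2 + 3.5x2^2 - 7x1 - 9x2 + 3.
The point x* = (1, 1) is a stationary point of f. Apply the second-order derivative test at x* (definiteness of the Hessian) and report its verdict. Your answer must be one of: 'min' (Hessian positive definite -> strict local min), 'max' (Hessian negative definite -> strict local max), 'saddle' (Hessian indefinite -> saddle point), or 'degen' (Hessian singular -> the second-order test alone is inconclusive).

Compute the Hessian H = grad^2 f:
  H = [[5, 2], [2, 7]]
Verify stationarity: grad f(x*) = H x* + g = (0, 0).
Eigenvalues of H: 3.7639, 8.2361.
Both eigenvalues > 0, so H is positive definite -> x* is a strict local min.

min


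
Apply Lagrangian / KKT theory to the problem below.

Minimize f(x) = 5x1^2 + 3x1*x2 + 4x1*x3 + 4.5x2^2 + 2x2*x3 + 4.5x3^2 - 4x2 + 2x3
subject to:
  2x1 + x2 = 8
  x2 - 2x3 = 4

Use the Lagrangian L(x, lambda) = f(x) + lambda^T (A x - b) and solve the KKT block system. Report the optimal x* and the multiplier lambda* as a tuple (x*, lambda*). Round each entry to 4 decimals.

Form the Lagrangian:
  L(x, lambda) = (1/2) x^T Q x + c^T x + lambda^T (A x - b)
Stationarity (grad_x L = 0): Q x + c + A^T lambda = 0.
Primal feasibility: A x = b.

This gives the KKT block system:
  [ Q   A^T ] [ x     ]   [-c ]
  [ A    0  ] [ lambda ] = [ b ]

Solving the linear system:
  x*      = (3.4419, 1.1163, -1.4419)
  lambda* = (-16, 2.5116)
  f(x*)   = 55.3023

x* = (3.4419, 1.1163, -1.4419), lambda* = (-16, 2.5116)


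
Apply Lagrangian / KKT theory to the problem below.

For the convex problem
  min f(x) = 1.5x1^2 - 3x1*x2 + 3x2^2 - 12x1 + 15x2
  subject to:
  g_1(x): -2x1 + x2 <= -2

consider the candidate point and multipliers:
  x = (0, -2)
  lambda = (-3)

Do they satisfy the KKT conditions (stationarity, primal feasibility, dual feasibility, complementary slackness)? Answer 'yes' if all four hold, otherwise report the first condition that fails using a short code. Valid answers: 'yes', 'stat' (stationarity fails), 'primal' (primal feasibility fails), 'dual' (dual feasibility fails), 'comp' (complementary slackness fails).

Gradient of f: grad f(x) = Q x + c = (-6, 3)
Constraint values g_i(x) = a_i^T x - b_i:
  g_1((0, -2)) = 0
Stationarity residual: grad f(x) + sum_i lambda_i a_i = (0, 0)
  -> stationarity OK
Primal feasibility (all g_i <= 0): OK
Dual feasibility (all lambda_i >= 0): FAILS
Complementary slackness (lambda_i * g_i(x) = 0 for all i): OK

Verdict: the first failing condition is dual_feasibility -> dual.

dual


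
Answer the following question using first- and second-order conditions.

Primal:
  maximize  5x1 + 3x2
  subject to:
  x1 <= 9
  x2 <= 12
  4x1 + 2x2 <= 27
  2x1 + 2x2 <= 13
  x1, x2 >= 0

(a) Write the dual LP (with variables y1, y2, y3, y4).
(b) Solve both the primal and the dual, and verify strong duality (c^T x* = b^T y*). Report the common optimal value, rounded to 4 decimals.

The standard primal-dual pair for 'max c^T x s.t. A x <= b, x >= 0' is:
  Dual:  min b^T y  s.t.  A^T y >= c,  y >= 0.

So the dual LP is:
  minimize  9y1 + 12y2 + 27y3 + 13y4
  subject to:
    y1 + 4y3 + 2y4 >= 5
    y2 + 2y3 + 2y4 >= 3
    y1, y2, y3, y4 >= 0

Solving the primal: x* = (6.5, 0).
  primal value c^T x* = 32.5.
Solving the dual: y* = (0, 0, 0, 2.5).
  dual value b^T y* = 32.5.
Strong duality: c^T x* = b^T y*. Confirmed.

32.5


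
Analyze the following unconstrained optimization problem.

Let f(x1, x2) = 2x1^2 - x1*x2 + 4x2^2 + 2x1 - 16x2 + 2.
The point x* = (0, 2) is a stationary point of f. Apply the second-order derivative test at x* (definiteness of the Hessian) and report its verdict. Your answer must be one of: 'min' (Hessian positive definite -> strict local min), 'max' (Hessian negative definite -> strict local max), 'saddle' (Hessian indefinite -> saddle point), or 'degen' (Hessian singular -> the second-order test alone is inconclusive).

Compute the Hessian H = grad^2 f:
  H = [[4, -1], [-1, 8]]
Verify stationarity: grad f(x*) = H x* + g = (0, 0).
Eigenvalues of H: 3.7639, 8.2361.
Both eigenvalues > 0, so H is positive definite -> x* is a strict local min.

min


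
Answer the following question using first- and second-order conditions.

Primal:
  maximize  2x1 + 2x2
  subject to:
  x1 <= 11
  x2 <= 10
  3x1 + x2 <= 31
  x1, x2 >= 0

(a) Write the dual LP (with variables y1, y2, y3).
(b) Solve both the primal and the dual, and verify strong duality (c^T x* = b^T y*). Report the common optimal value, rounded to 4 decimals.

The standard primal-dual pair for 'max c^T x s.t. A x <= b, x >= 0' is:
  Dual:  min b^T y  s.t.  A^T y >= c,  y >= 0.

So the dual LP is:
  minimize  11y1 + 10y2 + 31y3
  subject to:
    y1 + 3y3 >= 2
    y2 + y3 >= 2
    y1, y2, y3 >= 0

Solving the primal: x* = (7, 10).
  primal value c^T x* = 34.
Solving the dual: y* = (0, 1.3333, 0.6667).
  dual value b^T y* = 34.
Strong duality: c^T x* = b^T y*. Confirmed.

34


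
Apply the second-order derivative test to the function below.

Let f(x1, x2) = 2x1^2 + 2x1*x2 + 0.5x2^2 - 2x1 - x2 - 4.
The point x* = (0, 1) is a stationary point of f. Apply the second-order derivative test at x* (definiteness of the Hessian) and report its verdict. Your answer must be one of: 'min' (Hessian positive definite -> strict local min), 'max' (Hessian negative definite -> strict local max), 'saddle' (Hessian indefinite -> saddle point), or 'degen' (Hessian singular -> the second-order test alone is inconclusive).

Compute the Hessian H = grad^2 f:
  H = [[4, 2], [2, 1]]
Verify stationarity: grad f(x*) = H x* + g = (0, 0).
Eigenvalues of H: 0, 5.
H has a zero eigenvalue (singular; positive semidefinite but not definite), so H is neither positive definite, negative definite, nor indefinite. The second-order test alone is inconclusive -> degen.
(Indeed, f is constant along the null direction of H through x*, so x* is not a strict local extremum.)

degen


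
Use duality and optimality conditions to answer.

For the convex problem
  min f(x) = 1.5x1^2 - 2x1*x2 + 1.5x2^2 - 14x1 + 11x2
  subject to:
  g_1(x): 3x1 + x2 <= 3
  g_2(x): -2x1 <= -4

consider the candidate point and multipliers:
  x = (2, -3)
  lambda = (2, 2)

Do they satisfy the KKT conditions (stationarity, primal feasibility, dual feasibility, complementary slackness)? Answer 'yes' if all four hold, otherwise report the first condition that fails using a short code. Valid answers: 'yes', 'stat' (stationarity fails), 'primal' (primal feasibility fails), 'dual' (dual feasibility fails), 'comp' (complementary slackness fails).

Gradient of f: grad f(x) = Q x + c = (-2, -2)
Constraint values g_i(x) = a_i^T x - b_i:
  g_1((2, -3)) = 0
  g_2((2, -3)) = 0
Stationarity residual: grad f(x) + sum_i lambda_i a_i = (0, 0)
  -> stationarity OK
Primal feasibility (all g_i <= 0): OK
Dual feasibility (all lambda_i >= 0): OK
Complementary slackness (lambda_i * g_i(x) = 0 for all i): OK

Verdict: yes, KKT holds.

yes


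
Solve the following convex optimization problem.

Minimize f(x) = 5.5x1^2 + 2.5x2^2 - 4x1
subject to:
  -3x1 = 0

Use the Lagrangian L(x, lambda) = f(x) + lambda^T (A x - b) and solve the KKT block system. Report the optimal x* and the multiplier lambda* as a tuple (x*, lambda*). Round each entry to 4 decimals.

Form the Lagrangian:
  L(x, lambda) = (1/2) x^T Q x + c^T x + lambda^T (A x - b)
Stationarity (grad_x L = 0): Q x + c + A^T lambda = 0.
Primal feasibility: A x = b.

This gives the KKT block system:
  [ Q   A^T ] [ x     ]   [-c ]
  [ A    0  ] [ lambda ] = [ b ]

Solving the linear system:
  x*      = (0, 0)
  lambda* = (-1.3333)
  f(x*)   = 0

x* = (0, 0), lambda* = (-1.3333)


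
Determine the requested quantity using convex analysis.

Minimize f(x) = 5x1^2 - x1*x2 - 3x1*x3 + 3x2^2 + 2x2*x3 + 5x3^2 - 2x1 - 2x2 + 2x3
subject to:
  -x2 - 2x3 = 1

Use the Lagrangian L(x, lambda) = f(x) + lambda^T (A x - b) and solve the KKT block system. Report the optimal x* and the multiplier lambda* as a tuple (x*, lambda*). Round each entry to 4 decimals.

Form the Lagrangian:
  L(x, lambda) = (1/2) x^T Q x + c^T x + lambda^T (A x - b)
Stationarity (grad_x L = 0): Q x + c + A^T lambda = 0.
Primal feasibility: A x = b.

This gives the KKT block system:
  [ Q   A^T ] [ x     ]   [-c ]
  [ A    0  ] [ lambda ] = [ b ]

Solving the linear system:
  x*      = (0.0386, 0.2278, -0.6139)
  lambda* = (-1.8996)
  f(x*)   = 0.0695

x* = (0.0386, 0.2278, -0.6139), lambda* = (-1.8996)


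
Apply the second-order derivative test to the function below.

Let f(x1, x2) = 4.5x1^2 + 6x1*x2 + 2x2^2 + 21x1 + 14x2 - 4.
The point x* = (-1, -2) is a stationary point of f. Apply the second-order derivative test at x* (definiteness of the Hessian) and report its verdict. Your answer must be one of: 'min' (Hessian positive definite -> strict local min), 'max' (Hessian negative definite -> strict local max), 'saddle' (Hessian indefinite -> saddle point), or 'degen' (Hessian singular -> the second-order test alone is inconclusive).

Compute the Hessian H = grad^2 f:
  H = [[9, 6], [6, 4]]
Verify stationarity: grad f(x*) = H x* + g = (0, 0).
Eigenvalues of H: 0, 13.
H has a zero eigenvalue (singular; positive semidefinite but not definite), so H is neither positive definite, negative definite, nor indefinite. The second-order test alone is inconclusive -> degen.
(Indeed, f is constant along the null direction of H through x*, so x* is not a strict local extremum.)

degen


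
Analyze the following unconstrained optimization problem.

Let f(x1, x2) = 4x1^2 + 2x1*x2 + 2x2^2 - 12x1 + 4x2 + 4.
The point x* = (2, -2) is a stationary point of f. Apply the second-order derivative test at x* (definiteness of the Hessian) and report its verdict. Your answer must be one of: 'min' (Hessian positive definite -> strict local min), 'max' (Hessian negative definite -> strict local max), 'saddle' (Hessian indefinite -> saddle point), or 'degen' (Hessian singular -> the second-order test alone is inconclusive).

Compute the Hessian H = grad^2 f:
  H = [[8, 2], [2, 4]]
Verify stationarity: grad f(x*) = H x* + g = (0, 0).
Eigenvalues of H: 3.1716, 8.8284.
Both eigenvalues > 0, so H is positive definite -> x* is a strict local min.

min


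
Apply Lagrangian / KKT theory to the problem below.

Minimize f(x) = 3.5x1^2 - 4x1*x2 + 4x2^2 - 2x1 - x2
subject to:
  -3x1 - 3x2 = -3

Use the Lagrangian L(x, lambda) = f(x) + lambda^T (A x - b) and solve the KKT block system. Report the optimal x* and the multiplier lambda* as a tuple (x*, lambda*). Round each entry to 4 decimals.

Form the Lagrangian:
  L(x, lambda) = (1/2) x^T Q x + c^T x + lambda^T (A x - b)
Stationarity (grad_x L = 0): Q x + c + A^T lambda = 0.
Primal feasibility: A x = b.

This gives the KKT block system:
  [ Q   A^T ] [ x     ]   [-c ]
  [ A    0  ] [ lambda ] = [ b ]

Solving the linear system:
  x*      = (0.5652, 0.4348)
  lambda* = (0.0725)
  f(x*)   = -0.6739

x* = (0.5652, 0.4348), lambda* = (0.0725)


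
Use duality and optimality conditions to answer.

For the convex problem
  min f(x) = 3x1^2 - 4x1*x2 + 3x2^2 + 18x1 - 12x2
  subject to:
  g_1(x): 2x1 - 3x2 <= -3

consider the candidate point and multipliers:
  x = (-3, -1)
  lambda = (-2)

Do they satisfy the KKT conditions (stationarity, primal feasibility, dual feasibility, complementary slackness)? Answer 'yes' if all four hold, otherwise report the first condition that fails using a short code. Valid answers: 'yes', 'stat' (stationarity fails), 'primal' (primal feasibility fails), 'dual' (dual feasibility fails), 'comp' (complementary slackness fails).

Gradient of f: grad f(x) = Q x + c = (4, -6)
Constraint values g_i(x) = a_i^T x - b_i:
  g_1((-3, -1)) = 0
Stationarity residual: grad f(x) + sum_i lambda_i a_i = (0, 0)
  -> stationarity OK
Primal feasibility (all g_i <= 0): OK
Dual feasibility (all lambda_i >= 0): FAILS
Complementary slackness (lambda_i * g_i(x) = 0 for all i): OK

Verdict: the first failing condition is dual_feasibility -> dual.

dual


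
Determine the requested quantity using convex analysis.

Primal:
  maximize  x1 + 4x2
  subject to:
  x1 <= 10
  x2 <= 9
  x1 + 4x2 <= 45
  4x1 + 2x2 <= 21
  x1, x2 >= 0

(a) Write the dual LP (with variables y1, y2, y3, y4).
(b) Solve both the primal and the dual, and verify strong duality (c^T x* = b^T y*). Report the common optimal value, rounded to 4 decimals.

The standard primal-dual pair for 'max c^T x s.t. A x <= b, x >= 0' is:
  Dual:  min b^T y  s.t.  A^T y >= c,  y >= 0.

So the dual LP is:
  minimize  10y1 + 9y2 + 45y3 + 21y4
  subject to:
    y1 + y3 + 4y4 >= 1
    y2 + 4y3 + 2y4 >= 4
    y1, y2, y3, y4 >= 0

Solving the primal: x* = (0.75, 9).
  primal value c^T x* = 36.75.
Solving the dual: y* = (0, 3.5, 0, 0.25).
  dual value b^T y* = 36.75.
Strong duality: c^T x* = b^T y*. Confirmed.

36.75


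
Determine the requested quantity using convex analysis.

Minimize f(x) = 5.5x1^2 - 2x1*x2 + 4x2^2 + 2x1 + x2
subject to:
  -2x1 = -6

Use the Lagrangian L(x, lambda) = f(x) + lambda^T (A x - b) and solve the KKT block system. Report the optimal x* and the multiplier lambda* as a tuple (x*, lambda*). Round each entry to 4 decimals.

Form the Lagrangian:
  L(x, lambda) = (1/2) x^T Q x + c^T x + lambda^T (A x - b)
Stationarity (grad_x L = 0): Q x + c + A^T lambda = 0.
Primal feasibility: A x = b.

This gives the KKT block system:
  [ Q   A^T ] [ x     ]   [-c ]
  [ A    0  ] [ lambda ] = [ b ]

Solving the linear system:
  x*      = (3, 0.625)
  lambda* = (16.875)
  f(x*)   = 53.9375

x* = (3, 0.625), lambda* = (16.875)


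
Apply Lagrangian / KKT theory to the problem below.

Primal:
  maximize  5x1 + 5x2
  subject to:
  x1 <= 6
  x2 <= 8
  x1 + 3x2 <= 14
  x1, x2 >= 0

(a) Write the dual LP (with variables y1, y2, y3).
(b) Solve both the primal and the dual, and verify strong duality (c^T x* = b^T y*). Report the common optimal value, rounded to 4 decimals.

The standard primal-dual pair for 'max c^T x s.t. A x <= b, x >= 0' is:
  Dual:  min b^T y  s.t.  A^T y >= c,  y >= 0.

So the dual LP is:
  minimize  6y1 + 8y2 + 14y3
  subject to:
    y1 + y3 >= 5
    y2 + 3y3 >= 5
    y1, y2, y3 >= 0

Solving the primal: x* = (6, 2.6667).
  primal value c^T x* = 43.3333.
Solving the dual: y* = (3.3333, 0, 1.6667).
  dual value b^T y* = 43.3333.
Strong duality: c^T x* = b^T y*. Confirmed.

43.3333


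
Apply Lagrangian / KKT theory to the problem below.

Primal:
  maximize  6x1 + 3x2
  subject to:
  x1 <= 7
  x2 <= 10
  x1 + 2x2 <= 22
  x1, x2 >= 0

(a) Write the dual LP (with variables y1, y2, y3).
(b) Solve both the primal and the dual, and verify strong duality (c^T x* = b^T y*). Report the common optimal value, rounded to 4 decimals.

The standard primal-dual pair for 'max c^T x s.t. A x <= b, x >= 0' is:
  Dual:  min b^T y  s.t.  A^T y >= c,  y >= 0.

So the dual LP is:
  minimize  7y1 + 10y2 + 22y3
  subject to:
    y1 + y3 >= 6
    y2 + 2y3 >= 3
    y1, y2, y3 >= 0

Solving the primal: x* = (7, 7.5).
  primal value c^T x* = 64.5.
Solving the dual: y* = (4.5, 0, 1.5).
  dual value b^T y* = 64.5.
Strong duality: c^T x* = b^T y*. Confirmed.

64.5


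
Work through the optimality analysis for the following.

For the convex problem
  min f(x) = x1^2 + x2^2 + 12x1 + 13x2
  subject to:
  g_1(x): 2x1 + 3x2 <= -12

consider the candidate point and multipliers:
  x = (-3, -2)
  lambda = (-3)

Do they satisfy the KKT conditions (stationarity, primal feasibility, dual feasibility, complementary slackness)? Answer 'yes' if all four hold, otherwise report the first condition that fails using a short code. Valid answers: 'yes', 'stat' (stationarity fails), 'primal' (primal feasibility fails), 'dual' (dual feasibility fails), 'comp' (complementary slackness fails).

Gradient of f: grad f(x) = Q x + c = (6, 9)
Constraint values g_i(x) = a_i^T x - b_i:
  g_1((-3, -2)) = 0
Stationarity residual: grad f(x) + sum_i lambda_i a_i = (0, 0)
  -> stationarity OK
Primal feasibility (all g_i <= 0): OK
Dual feasibility (all lambda_i >= 0): FAILS
Complementary slackness (lambda_i * g_i(x) = 0 for all i): OK

Verdict: the first failing condition is dual_feasibility -> dual.

dual


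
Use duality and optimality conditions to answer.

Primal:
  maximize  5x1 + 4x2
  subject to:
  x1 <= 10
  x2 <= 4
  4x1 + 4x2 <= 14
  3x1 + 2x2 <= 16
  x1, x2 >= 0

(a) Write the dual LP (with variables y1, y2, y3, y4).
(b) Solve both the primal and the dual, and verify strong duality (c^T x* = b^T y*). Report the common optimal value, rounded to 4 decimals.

The standard primal-dual pair for 'max c^T x s.t. A x <= b, x >= 0' is:
  Dual:  min b^T y  s.t.  A^T y >= c,  y >= 0.

So the dual LP is:
  minimize  10y1 + 4y2 + 14y3 + 16y4
  subject to:
    y1 + 4y3 + 3y4 >= 5
    y2 + 4y3 + 2y4 >= 4
    y1, y2, y3, y4 >= 0

Solving the primal: x* = (3.5, 0).
  primal value c^T x* = 17.5.
Solving the dual: y* = (0, 0, 1.25, 0).
  dual value b^T y* = 17.5.
Strong duality: c^T x* = b^T y*. Confirmed.

17.5


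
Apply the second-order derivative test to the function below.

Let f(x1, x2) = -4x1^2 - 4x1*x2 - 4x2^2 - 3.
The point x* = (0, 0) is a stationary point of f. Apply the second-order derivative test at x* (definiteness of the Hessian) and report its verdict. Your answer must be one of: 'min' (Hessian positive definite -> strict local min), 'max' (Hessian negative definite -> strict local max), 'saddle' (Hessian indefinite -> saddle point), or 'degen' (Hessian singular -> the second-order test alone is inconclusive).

Compute the Hessian H = grad^2 f:
  H = [[-8, -4], [-4, -8]]
Verify stationarity: grad f(x*) = H x* + g = (0, 0).
Eigenvalues of H: -12, -4.
Both eigenvalues < 0, so H is negative definite -> x* is a strict local max.

max


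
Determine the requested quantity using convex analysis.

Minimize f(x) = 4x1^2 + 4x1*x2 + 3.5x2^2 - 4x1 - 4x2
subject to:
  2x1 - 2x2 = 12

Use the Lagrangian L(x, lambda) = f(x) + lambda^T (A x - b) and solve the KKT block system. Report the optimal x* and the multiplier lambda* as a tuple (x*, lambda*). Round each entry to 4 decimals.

Form the Lagrangian:
  L(x, lambda) = (1/2) x^T Q x + c^T x + lambda^T (A x - b)
Stationarity (grad_x L = 0): Q x + c + A^T lambda = 0.
Primal feasibility: A x = b.

This gives the KKT block system:
  [ Q   A^T ] [ x     ]   [-c ]
  [ A    0  ] [ lambda ] = [ b ]

Solving the linear system:
  x*      = (3.2174, -2.7826)
  lambda* = (-5.3043)
  f(x*)   = 30.9565

x* = (3.2174, -2.7826), lambda* = (-5.3043)


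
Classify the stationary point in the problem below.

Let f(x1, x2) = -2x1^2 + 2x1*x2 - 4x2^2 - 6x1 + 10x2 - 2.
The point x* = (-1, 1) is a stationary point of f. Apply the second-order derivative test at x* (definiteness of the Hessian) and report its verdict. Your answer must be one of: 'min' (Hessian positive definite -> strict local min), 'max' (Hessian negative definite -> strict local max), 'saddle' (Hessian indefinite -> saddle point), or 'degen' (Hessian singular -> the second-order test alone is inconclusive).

Compute the Hessian H = grad^2 f:
  H = [[-4, 2], [2, -8]]
Verify stationarity: grad f(x*) = H x* + g = (0, 0).
Eigenvalues of H: -8.8284, -3.1716.
Both eigenvalues < 0, so H is negative definite -> x* is a strict local max.

max


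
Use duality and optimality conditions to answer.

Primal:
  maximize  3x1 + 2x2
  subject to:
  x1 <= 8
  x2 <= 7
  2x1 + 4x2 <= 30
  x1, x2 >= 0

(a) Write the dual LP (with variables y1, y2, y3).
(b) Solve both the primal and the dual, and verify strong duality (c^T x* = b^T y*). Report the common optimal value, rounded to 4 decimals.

The standard primal-dual pair for 'max c^T x s.t. A x <= b, x >= 0' is:
  Dual:  min b^T y  s.t.  A^T y >= c,  y >= 0.

So the dual LP is:
  minimize  8y1 + 7y2 + 30y3
  subject to:
    y1 + 2y3 >= 3
    y2 + 4y3 >= 2
    y1, y2, y3 >= 0

Solving the primal: x* = (8, 3.5).
  primal value c^T x* = 31.
Solving the dual: y* = (2, 0, 0.5).
  dual value b^T y* = 31.
Strong duality: c^T x* = b^T y*. Confirmed.

31


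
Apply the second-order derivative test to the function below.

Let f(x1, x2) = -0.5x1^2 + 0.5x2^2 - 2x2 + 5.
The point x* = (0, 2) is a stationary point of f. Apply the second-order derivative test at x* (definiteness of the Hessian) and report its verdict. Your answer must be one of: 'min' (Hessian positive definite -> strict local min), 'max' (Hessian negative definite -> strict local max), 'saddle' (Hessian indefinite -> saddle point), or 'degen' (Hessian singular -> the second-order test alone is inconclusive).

Compute the Hessian H = grad^2 f:
  H = [[-1, 0], [0, 1]]
Verify stationarity: grad f(x*) = H x* + g = (0, 0).
Eigenvalues of H: -1, 1.
Eigenvalues have mixed signs, so H is indefinite -> x* is a saddle point.

saddle


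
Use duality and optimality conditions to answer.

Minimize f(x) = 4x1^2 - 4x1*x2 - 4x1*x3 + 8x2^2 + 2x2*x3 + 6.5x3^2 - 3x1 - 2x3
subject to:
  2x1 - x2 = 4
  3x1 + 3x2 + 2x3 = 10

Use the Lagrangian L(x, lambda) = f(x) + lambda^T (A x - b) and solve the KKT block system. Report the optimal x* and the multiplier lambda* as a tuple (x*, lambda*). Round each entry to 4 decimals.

Form the Lagrangian:
  L(x, lambda) = (1/2) x^T Q x + c^T x + lambda^T (A x - b)
Stationarity (grad_x L = 0): Q x + c + A^T lambda = 0.
Primal feasibility: A x = b.

This gives the KKT block system:
  [ Q   A^T ] [ x     ]   [-c ]
  [ A    0  ] [ lambda ] = [ b ]

Solving the linear system:
  x*      = (2.2349, 0.4699, 0.9428)
  lambda* = (-2.9217, -1.1284)
  f(x*)   = 7.1903

x* = (2.2349, 0.4699, 0.9428), lambda* = (-2.9217, -1.1284)


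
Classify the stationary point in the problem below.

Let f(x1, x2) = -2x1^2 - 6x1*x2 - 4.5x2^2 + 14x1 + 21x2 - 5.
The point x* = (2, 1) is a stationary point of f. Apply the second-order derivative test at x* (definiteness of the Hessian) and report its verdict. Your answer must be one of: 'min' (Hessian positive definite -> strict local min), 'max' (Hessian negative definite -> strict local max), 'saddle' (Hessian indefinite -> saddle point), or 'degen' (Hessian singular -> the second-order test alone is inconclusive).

Compute the Hessian H = grad^2 f:
  H = [[-4, -6], [-6, -9]]
Verify stationarity: grad f(x*) = H x* + g = (0, 0).
Eigenvalues of H: -13, 0.
H has a zero eigenvalue (singular; negative semidefinite but not definite), so H is neither positive definite, negative definite, nor indefinite. The second-order test alone is inconclusive -> degen.
(Indeed, f is constant along the null direction of H through x*, so x* is not a strict local extremum.)

degen


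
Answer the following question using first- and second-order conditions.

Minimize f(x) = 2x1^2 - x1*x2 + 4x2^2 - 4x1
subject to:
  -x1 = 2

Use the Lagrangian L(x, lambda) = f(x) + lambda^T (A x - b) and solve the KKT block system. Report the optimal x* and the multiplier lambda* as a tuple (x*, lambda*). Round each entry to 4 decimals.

Form the Lagrangian:
  L(x, lambda) = (1/2) x^T Q x + c^T x + lambda^T (A x - b)
Stationarity (grad_x L = 0): Q x + c + A^T lambda = 0.
Primal feasibility: A x = b.

This gives the KKT block system:
  [ Q   A^T ] [ x     ]   [-c ]
  [ A    0  ] [ lambda ] = [ b ]

Solving the linear system:
  x*      = (-2, -0.25)
  lambda* = (-11.75)
  f(x*)   = 15.75

x* = (-2, -0.25), lambda* = (-11.75)


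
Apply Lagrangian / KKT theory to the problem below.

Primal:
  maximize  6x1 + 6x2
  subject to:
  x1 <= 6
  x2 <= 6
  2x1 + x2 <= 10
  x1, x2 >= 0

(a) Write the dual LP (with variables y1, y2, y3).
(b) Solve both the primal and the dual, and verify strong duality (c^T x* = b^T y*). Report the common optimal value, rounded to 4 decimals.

The standard primal-dual pair for 'max c^T x s.t. A x <= b, x >= 0' is:
  Dual:  min b^T y  s.t.  A^T y >= c,  y >= 0.

So the dual LP is:
  minimize  6y1 + 6y2 + 10y3
  subject to:
    y1 + 2y3 >= 6
    y2 + y3 >= 6
    y1, y2, y3 >= 0

Solving the primal: x* = (2, 6).
  primal value c^T x* = 48.
Solving the dual: y* = (0, 3, 3).
  dual value b^T y* = 48.
Strong duality: c^T x* = b^T y*. Confirmed.

48


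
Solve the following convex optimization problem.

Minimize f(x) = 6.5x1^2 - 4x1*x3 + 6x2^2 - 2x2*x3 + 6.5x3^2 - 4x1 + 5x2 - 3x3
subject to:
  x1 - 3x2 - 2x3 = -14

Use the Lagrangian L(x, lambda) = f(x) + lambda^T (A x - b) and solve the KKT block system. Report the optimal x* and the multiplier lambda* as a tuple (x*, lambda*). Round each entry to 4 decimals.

Form the Lagrangian:
  L(x, lambda) = (1/2) x^T Q x + c^T x + lambda^T (A x - b)
Stationarity (grad_x L = 0): Q x + c + A^T lambda = 0.
Primal feasibility: A x = b.

This gives the KKT block system:
  [ Q   A^T ] [ x     ]   [-c ]
  [ A    0  ] [ lambda ] = [ b ]

Solving the linear system:
  x*      = (0.1847, 3.0027, 2.5883)
  lambda* = (11.9519)
  f(x*)   = 86.9182

x* = (0.1847, 3.0027, 2.5883), lambda* = (11.9519)


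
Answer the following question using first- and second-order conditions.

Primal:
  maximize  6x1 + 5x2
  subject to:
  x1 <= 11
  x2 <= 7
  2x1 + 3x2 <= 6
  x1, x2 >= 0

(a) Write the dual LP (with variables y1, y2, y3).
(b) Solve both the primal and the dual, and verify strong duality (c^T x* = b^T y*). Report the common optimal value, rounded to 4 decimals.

The standard primal-dual pair for 'max c^T x s.t. A x <= b, x >= 0' is:
  Dual:  min b^T y  s.t.  A^T y >= c,  y >= 0.

So the dual LP is:
  minimize  11y1 + 7y2 + 6y3
  subject to:
    y1 + 2y3 >= 6
    y2 + 3y3 >= 5
    y1, y2, y3 >= 0

Solving the primal: x* = (3, 0).
  primal value c^T x* = 18.
Solving the dual: y* = (0, 0, 3).
  dual value b^T y* = 18.
Strong duality: c^T x* = b^T y*. Confirmed.

18


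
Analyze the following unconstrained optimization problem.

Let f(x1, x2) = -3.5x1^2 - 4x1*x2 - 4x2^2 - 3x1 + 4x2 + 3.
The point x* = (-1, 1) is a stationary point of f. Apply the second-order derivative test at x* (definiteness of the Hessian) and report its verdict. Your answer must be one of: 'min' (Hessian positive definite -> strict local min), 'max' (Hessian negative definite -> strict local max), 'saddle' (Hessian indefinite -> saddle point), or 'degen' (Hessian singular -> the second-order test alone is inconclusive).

Compute the Hessian H = grad^2 f:
  H = [[-7, -4], [-4, -8]]
Verify stationarity: grad f(x*) = H x* + g = (0, 0).
Eigenvalues of H: -11.5311, -3.4689.
Both eigenvalues < 0, so H is negative definite -> x* is a strict local max.

max


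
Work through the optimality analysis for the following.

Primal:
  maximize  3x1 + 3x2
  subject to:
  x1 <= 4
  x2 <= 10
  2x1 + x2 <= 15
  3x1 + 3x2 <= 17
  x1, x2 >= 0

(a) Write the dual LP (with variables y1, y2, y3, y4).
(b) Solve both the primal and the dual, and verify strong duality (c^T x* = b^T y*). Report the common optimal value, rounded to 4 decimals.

The standard primal-dual pair for 'max c^T x s.t. A x <= b, x >= 0' is:
  Dual:  min b^T y  s.t.  A^T y >= c,  y >= 0.

So the dual LP is:
  minimize  4y1 + 10y2 + 15y3 + 17y4
  subject to:
    y1 + 2y3 + 3y4 >= 3
    y2 + y3 + 3y4 >= 3
    y1, y2, y3, y4 >= 0

Solving the primal: x* = (0, 5.6667).
  primal value c^T x* = 17.
Solving the dual: y* = (0, 0, 0, 1).
  dual value b^T y* = 17.
Strong duality: c^T x* = b^T y*. Confirmed.

17


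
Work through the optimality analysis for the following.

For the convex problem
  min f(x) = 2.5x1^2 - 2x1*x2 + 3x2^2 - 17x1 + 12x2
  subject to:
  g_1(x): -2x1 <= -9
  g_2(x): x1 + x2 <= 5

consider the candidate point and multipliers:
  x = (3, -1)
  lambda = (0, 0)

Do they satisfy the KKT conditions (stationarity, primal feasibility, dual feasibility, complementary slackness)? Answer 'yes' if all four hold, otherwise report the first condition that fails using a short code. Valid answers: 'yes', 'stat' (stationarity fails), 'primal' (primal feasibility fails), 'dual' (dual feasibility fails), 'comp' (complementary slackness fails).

Gradient of f: grad f(x) = Q x + c = (0, 0)
Constraint values g_i(x) = a_i^T x - b_i:
  g_1((3, -1)) = 3
  g_2((3, -1)) = -3
Stationarity residual: grad f(x) + sum_i lambda_i a_i = (0, 0)
  -> stationarity OK
Primal feasibility (all g_i <= 0): FAILS
Dual feasibility (all lambda_i >= 0): OK
Complementary slackness (lambda_i * g_i(x) = 0 for all i): OK

Verdict: the first failing condition is primal_feasibility -> primal.

primal


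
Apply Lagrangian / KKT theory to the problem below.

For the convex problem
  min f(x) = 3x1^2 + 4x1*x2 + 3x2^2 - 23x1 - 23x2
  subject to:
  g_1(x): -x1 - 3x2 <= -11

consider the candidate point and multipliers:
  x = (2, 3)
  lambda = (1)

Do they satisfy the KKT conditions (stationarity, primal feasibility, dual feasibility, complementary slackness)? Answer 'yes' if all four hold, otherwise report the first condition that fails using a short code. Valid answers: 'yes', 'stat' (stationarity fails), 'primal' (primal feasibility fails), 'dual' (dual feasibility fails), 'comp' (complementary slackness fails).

Gradient of f: grad f(x) = Q x + c = (1, 3)
Constraint values g_i(x) = a_i^T x - b_i:
  g_1((2, 3)) = 0
Stationarity residual: grad f(x) + sum_i lambda_i a_i = (0, 0)
  -> stationarity OK
Primal feasibility (all g_i <= 0): OK
Dual feasibility (all lambda_i >= 0): OK
Complementary slackness (lambda_i * g_i(x) = 0 for all i): OK

Verdict: yes, KKT holds.

yes


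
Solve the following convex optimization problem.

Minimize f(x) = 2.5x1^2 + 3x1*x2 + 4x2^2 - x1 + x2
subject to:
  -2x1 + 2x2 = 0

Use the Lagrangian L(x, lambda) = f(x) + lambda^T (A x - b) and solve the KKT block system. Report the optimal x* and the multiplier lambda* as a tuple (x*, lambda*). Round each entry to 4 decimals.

Form the Lagrangian:
  L(x, lambda) = (1/2) x^T Q x + c^T x + lambda^T (A x - b)
Stationarity (grad_x L = 0): Q x + c + A^T lambda = 0.
Primal feasibility: A x = b.

This gives the KKT block system:
  [ Q   A^T ] [ x     ]   [-c ]
  [ A    0  ] [ lambda ] = [ b ]

Solving the linear system:
  x*      = (0, 0)
  lambda* = (-0.5)
  f(x*)   = 0

x* = (0, 0), lambda* = (-0.5)


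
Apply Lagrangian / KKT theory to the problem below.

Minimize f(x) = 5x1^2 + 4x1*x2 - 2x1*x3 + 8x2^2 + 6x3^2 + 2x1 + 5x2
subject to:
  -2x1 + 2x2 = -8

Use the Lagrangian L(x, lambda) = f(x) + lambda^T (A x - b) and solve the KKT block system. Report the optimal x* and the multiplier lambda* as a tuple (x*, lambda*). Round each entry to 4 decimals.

Form the Lagrangian:
  L(x, lambda) = (1/2) x^T Q x + c^T x + lambda^T (A x - b)
Stationarity (grad_x L = 0): Q x + c + A^T lambda = 0.
Primal feasibility: A x = b.

This gives the KKT block system:
  [ Q   A^T ] [ x     ]   [-c ]
  [ A    0  ] [ lambda ] = [ b ]

Solving the linear system:
  x*      = (2.1683, -1.8317, 0.3614)
  lambda* = (7.8168)
  f(x*)   = 28.8564

x* = (2.1683, -1.8317, 0.3614), lambda* = (7.8168)


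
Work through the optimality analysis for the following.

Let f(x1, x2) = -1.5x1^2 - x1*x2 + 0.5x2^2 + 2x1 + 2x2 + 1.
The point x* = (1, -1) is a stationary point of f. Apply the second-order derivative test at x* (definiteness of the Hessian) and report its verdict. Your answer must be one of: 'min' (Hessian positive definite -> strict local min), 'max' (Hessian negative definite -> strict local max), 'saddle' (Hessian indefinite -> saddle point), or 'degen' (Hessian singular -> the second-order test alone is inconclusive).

Compute the Hessian H = grad^2 f:
  H = [[-3, -1], [-1, 1]]
Verify stationarity: grad f(x*) = H x* + g = (0, 0).
Eigenvalues of H: -3.2361, 1.2361.
Eigenvalues have mixed signs, so H is indefinite -> x* is a saddle point.

saddle


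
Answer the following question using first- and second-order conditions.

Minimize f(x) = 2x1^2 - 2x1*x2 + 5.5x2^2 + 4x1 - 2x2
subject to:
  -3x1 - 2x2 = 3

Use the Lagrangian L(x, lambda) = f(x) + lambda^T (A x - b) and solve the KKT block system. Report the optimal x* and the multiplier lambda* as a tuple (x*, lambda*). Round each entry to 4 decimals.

Form the Lagrangian:
  L(x, lambda) = (1/2) x^T Q x + c^T x + lambda^T (A x - b)
Stationarity (grad_x L = 0): Q x + c + A^T lambda = 0.
Primal feasibility: A x = b.

This gives the KKT block system:
  [ Q   A^T ] [ x     ]   [-c ]
  [ A    0  ] [ lambda ] = [ b ]

Solving the linear system:
  x*      = (-1, 0)
  lambda* = (0)
  f(x*)   = -2

x* = (-1, 0), lambda* = (0)


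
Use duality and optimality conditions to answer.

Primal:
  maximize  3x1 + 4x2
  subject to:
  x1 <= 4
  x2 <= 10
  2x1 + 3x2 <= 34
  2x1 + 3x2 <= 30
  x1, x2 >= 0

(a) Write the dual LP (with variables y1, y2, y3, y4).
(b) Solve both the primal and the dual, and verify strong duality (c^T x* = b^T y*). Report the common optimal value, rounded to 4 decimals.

The standard primal-dual pair for 'max c^T x s.t. A x <= b, x >= 0' is:
  Dual:  min b^T y  s.t.  A^T y >= c,  y >= 0.

So the dual LP is:
  minimize  4y1 + 10y2 + 34y3 + 30y4
  subject to:
    y1 + 2y3 + 2y4 >= 3
    y2 + 3y3 + 3y4 >= 4
    y1, y2, y3, y4 >= 0

Solving the primal: x* = (4, 7.3333).
  primal value c^T x* = 41.3333.
Solving the dual: y* = (0.3333, 0, 0, 1.3333).
  dual value b^T y* = 41.3333.
Strong duality: c^T x* = b^T y*. Confirmed.

41.3333


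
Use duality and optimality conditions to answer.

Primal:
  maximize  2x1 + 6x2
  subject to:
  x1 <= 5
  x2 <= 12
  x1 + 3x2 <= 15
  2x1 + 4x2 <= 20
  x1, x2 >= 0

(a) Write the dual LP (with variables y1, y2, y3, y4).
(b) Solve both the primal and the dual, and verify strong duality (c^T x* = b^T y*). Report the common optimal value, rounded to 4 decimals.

The standard primal-dual pair for 'max c^T x s.t. A x <= b, x >= 0' is:
  Dual:  min b^T y  s.t.  A^T y >= c,  y >= 0.

So the dual LP is:
  minimize  5y1 + 12y2 + 15y3 + 20y4
  subject to:
    y1 + y3 + 2y4 >= 2
    y2 + 3y3 + 4y4 >= 6
    y1, y2, y3, y4 >= 0

Solving the primal: x* = (0, 5).
  primal value c^T x* = 30.
Solving the dual: y* = (0, 0, 0, 1.5).
  dual value b^T y* = 30.
Strong duality: c^T x* = b^T y*. Confirmed.

30


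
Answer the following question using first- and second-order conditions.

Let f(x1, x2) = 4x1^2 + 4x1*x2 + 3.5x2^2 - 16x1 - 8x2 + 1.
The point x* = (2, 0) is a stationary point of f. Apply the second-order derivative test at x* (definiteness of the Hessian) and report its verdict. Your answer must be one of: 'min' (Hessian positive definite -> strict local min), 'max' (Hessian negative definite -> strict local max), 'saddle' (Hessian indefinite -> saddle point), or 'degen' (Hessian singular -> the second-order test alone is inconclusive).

Compute the Hessian H = grad^2 f:
  H = [[8, 4], [4, 7]]
Verify stationarity: grad f(x*) = H x* + g = (0, 0).
Eigenvalues of H: 3.4689, 11.5311.
Both eigenvalues > 0, so H is positive definite -> x* is a strict local min.

min


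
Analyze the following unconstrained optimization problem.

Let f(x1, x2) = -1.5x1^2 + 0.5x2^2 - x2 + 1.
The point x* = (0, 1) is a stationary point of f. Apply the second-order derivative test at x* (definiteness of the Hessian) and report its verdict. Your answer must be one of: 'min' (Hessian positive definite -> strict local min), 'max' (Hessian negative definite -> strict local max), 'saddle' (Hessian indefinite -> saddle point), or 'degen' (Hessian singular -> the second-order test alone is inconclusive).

Compute the Hessian H = grad^2 f:
  H = [[-3, 0], [0, 1]]
Verify stationarity: grad f(x*) = H x* + g = (0, 0).
Eigenvalues of H: -3, 1.
Eigenvalues have mixed signs, so H is indefinite -> x* is a saddle point.

saddle


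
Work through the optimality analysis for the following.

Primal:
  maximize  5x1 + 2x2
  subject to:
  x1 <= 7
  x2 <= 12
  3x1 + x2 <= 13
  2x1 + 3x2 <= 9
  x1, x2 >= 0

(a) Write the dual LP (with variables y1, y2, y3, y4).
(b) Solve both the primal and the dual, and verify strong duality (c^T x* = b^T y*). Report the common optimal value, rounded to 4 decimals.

The standard primal-dual pair for 'max c^T x s.t. A x <= b, x >= 0' is:
  Dual:  min b^T y  s.t.  A^T y >= c,  y >= 0.

So the dual LP is:
  minimize  7y1 + 12y2 + 13y3 + 9y4
  subject to:
    y1 + 3y3 + 2y4 >= 5
    y2 + y3 + 3y4 >= 2
    y1, y2, y3, y4 >= 0

Solving the primal: x* = (4.2857, 0.1429).
  primal value c^T x* = 21.7143.
Solving the dual: y* = (0, 0, 1.5714, 0.1429).
  dual value b^T y* = 21.7143.
Strong duality: c^T x* = b^T y*. Confirmed.

21.7143


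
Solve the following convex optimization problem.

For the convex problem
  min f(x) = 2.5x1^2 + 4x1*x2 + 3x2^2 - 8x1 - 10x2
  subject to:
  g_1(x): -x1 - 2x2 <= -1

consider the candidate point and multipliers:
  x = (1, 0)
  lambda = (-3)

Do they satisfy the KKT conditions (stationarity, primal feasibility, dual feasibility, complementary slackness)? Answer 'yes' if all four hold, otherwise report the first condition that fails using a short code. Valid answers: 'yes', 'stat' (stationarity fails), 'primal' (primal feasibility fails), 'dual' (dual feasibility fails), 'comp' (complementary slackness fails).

Gradient of f: grad f(x) = Q x + c = (-3, -6)
Constraint values g_i(x) = a_i^T x - b_i:
  g_1((1, 0)) = 0
Stationarity residual: grad f(x) + sum_i lambda_i a_i = (0, 0)
  -> stationarity OK
Primal feasibility (all g_i <= 0): OK
Dual feasibility (all lambda_i >= 0): FAILS
Complementary slackness (lambda_i * g_i(x) = 0 for all i): OK

Verdict: the first failing condition is dual_feasibility -> dual.

dual


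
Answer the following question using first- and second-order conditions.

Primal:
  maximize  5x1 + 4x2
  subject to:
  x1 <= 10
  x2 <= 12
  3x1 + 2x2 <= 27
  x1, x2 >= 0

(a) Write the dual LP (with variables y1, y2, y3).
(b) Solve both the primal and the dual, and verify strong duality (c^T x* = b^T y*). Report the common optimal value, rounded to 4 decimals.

The standard primal-dual pair for 'max c^T x s.t. A x <= b, x >= 0' is:
  Dual:  min b^T y  s.t.  A^T y >= c,  y >= 0.

So the dual LP is:
  minimize  10y1 + 12y2 + 27y3
  subject to:
    y1 + 3y3 >= 5
    y2 + 2y3 >= 4
    y1, y2, y3 >= 0

Solving the primal: x* = (1, 12).
  primal value c^T x* = 53.
Solving the dual: y* = (0, 0.6667, 1.6667).
  dual value b^T y* = 53.
Strong duality: c^T x* = b^T y*. Confirmed.

53


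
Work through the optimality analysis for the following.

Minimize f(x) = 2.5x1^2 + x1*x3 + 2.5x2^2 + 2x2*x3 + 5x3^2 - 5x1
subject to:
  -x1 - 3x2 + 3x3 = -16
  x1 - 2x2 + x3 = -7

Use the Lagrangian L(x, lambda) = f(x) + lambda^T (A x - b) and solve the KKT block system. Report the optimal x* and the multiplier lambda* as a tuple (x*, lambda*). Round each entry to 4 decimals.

Form the Lagrangian:
  L(x, lambda) = (1/2) x^T Q x + c^T x + lambda^T (A x - b)
Stationarity (grad_x L = 0): Q x + c + A^T lambda = 0.
Primal feasibility: A x = b.

This gives the KKT block system:
  [ Q   A^T ] [ x     ]   [-c ]
  [ A    0  ] [ lambda ] = [ b ]

Solving the linear system:
  x*      = (1.167, 3.2227, -1.7216)
  lambda* = (2.1794, 3.066)
  f(x*)   = 25.2485

x* = (1.167, 3.2227, -1.7216), lambda* = (2.1794, 3.066)


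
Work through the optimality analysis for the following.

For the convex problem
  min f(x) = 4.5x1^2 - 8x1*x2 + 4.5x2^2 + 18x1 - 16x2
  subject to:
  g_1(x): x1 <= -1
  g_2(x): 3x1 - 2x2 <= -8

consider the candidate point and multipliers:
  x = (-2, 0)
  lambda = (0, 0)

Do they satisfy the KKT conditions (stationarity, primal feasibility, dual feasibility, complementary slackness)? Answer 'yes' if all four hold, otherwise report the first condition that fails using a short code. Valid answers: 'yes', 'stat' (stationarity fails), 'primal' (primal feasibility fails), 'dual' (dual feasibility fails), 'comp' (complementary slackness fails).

Gradient of f: grad f(x) = Q x + c = (0, 0)
Constraint values g_i(x) = a_i^T x - b_i:
  g_1((-2, 0)) = -1
  g_2((-2, 0)) = 2
Stationarity residual: grad f(x) + sum_i lambda_i a_i = (0, 0)
  -> stationarity OK
Primal feasibility (all g_i <= 0): FAILS
Dual feasibility (all lambda_i >= 0): OK
Complementary slackness (lambda_i * g_i(x) = 0 for all i): OK

Verdict: the first failing condition is primal_feasibility -> primal.

primal
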